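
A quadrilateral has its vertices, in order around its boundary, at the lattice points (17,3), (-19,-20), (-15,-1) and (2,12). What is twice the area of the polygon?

940

By the shoelace formula, twice the signed area is |[17·(-20) − (-19)·3] + [(-19)·(-1) − (-15)·(-20)] + [(-15)·12 − 2·(-1)] + [2·3 − 17·12]| = 940, so the area is 470.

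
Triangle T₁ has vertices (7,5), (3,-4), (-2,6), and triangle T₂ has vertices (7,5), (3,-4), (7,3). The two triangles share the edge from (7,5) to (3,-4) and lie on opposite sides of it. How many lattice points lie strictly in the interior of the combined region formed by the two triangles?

43

The union is the simple quadrilateral with vertices (7,5), (-2,6), (3,-4), (7,3) in order.
The shoelace formula gives twice the area as |[7·6 − (-2)·5] + [(-2)·(-4) − 3·6] + [3·3 − 7·(-4)] + [7·5 − 7·3]| = 93, so the area is 93/2.
Summing gcd(|Δx|,|Δy|) over the edges gives the boundary count: gcd(9,1) + gcd(5,10) + gcd(4,7) + gcd(0,2) = 1+5+1+2 = 9.
By Pick's theorem I = A − B/2 + 1 = 93/2 − 9/2 + 1 = 43.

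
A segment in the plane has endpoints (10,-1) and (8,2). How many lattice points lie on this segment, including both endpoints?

The number of lattice points on a segment between lattice points is gcd(|Δx|,|Δy|) + 1 = gcd(2,3) + 1 = 1 + 1 = 2.

2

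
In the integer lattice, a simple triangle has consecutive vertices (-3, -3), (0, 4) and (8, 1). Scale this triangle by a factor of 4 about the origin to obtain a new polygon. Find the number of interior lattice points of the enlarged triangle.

515

By the shoelace formula, twice the signed area is |[(-3)·4 − 0·(-3)] + [0·1 − 8·4] + [8·(-3) − (-3)·1]| = 65, so the area is 65/2.
The number of boundary lattice points is Σ gcd(|Δx|,|Δy|) = gcd(3,7) + gcd(8,3) + gcd(11,4) = 1+1+1 = 3.
Scaling by 4 multiplies the area by 4² = 16 (so the new area is 520) and multiplies the boundary lattice-point count by 4, giving 12.
By Pick's theorem, the interior count of the dilated polygon is 520 − 12/2 + 1 = 515.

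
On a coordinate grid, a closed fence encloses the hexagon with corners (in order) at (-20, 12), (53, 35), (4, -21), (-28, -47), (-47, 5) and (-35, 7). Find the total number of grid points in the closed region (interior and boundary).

3084

The shoelace formula gives twice the area as |((-20)·35 − 53·12) + (53·(-21) − 4·35) + (4·(-47) − (-28)·(-21)) + ((-28)·5 − (-47)·(-47)) + ((-47)·7 − (-35)·5) + ((-35)·12 − (-20)·7)| = 6148, so the area is 3074.
The number of boundary lattice points is Σ gcd(|Δx|,|Δy|) = gcd(73,23) + gcd(49,56) + gcd(32,26) + gcd(19,52) + gcd(12,2) + gcd(15,5) = 1+7+2+1+2+5 = 18.
Pick's theorem gives I = A − B/2 + 1 = 3074 − 18/2 + 1 = 3066, so the closed region contains I + B = 3066 + 18 = 3084 lattice points.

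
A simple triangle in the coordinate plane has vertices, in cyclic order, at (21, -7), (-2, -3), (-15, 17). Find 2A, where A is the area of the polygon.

408

By the shoelace formula, twice the signed area is |[21·(-3) − (-2)·(-7)] + [(-2)·17 − (-15)·(-3)] + [(-15)·(-7) − 21·17]| = 408, so the area is 204.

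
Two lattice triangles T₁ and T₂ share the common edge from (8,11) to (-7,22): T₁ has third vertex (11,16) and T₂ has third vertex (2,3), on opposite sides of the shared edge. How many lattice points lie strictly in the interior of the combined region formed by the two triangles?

143

The union is the simple quadrilateral with vertices (8,11), (11,16), (-7,22), (2,3) in order.
The shoelace formula gives twice the area as |[8·16 − 11·11] + [11·22 − (-7)·16] + [(-7)·3 − 2·22] + [2·11 − 8·3]| = 294, so the area is 147.
Along each edge there are gcd(|Δx|,|Δy|)+1 lattice points, so counting each shared vertex once the boundary has gcd(3,5) + gcd(18,6) + gcd(9,19) + gcd(6,8) = 1+6+1+2 = 10.
By Pick's theorem I = A − B/2 + 1 = 147 − 10/2 + 1 = 143.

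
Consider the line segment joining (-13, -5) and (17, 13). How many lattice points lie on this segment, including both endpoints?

The number of lattice points on a segment between lattice points is gcd(|Δx|,|Δy|) + 1 = gcd(30,18) + 1 = 6 + 1 = 7.

7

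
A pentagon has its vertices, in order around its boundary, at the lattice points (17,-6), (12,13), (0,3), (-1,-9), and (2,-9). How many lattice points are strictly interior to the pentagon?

246

The shoelace formula gives twice the area as |(17·13 − 12·(-6)) + (12·3 − 0·13) + (0·(-9) − (-1)·3) + ((-1)·(-9) − 2·(-9)) + (2·(-6) − 17·(-9))| = 500, so the area is 250.
Summing gcd(|Δx|,|Δy|) over the edges gives the boundary count: gcd(5,19) + gcd(12,10) + gcd(1,12) + gcd(3,0) + gcd(15,3) = 1+2+1+3+3 = 10.
Pick's theorem gives I = A − B/2 + 1 = 250 − 10/2 + 1 = 246.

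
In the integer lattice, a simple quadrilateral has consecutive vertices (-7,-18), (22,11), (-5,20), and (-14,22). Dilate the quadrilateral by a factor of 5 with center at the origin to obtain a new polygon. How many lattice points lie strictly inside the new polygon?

By the shoelace formula, twice the signed area is |[(-7)·11 − 22·(-18)] + [22·20 − (-5)·11] + [(-5)·22 − (-14)·20] + [(-14)·(-18) − (-7)·22]| = 1390, so the area is 695.
The number of boundary lattice points is Σ gcd(|Δx|,|Δy|) = gcd(29,29) + gcd(27,9) + gcd(9,2) + gcd(7,40) = 29+9+1+1 = 40.
Scaling by 5 multiplies the area by 5² = 25 (so the new area is 17375) and multiplies the boundary lattice-point count by 5, giving 200.
By Pick's theorem, the interior count of the dilated polygon is 17375 − 200/2 + 1 = 17276.

17276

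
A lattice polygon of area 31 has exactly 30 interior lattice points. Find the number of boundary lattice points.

4

Pick's theorem gives A = I + B/2 − 1, so B = 2(A − I + 1) = 2(31 − 30 + 1) = 4.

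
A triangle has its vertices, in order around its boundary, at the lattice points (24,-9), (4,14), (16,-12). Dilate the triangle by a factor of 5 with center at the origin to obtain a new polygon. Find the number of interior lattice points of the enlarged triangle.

Using the shoelace formula, 2A = |(24·14 − 4·(-9)) + (4·(-12) − 16·14) + (16·(-9) − 24·(-12))| = 244, so the area is 122.
The number of boundary lattice points is Σ gcd(|Δx|,|Δy|) = gcd(20,23) + gcd(12,26) + gcd(8,3) = 1+2+1 = 4.
Scaling by 5 multiplies the area by 5² = 25 (so the new area is 3050) and multiplies the boundary lattice-point count by 5, giving 20.
By Pick's theorem, the interior count of the dilated polygon is 3050 − 20/2 + 1 = 3041.

3041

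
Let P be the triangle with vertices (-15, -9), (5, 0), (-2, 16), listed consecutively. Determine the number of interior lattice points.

Using the shoelace formula, 2A = |((-15)·0 − 5·(-9)) + (5·16 − (-2)·0) + ((-2)·(-9) − (-15)·16)| = 383, so the area is 383/2.
Summing gcd(|Δx|,|Δy|) over the edges gives the boundary count: gcd(20,9) + gcd(7,16) + gcd(13,25) = 1+1+1 = 3.
By Pick's theorem A = I + B/2 − 1, so I = 383/2 − 3/2 + 1 = 191.

191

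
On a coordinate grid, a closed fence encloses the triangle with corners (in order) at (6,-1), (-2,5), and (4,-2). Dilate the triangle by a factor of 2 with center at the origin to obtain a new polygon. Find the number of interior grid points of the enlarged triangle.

37

By the shoelace formula, twice the signed area is |(6·5 − (-2)·(-1)) + ((-2)·(-2) − 4·5) + (4·(-1) − 6·(-2))| = 20, so the area is 10.
Summing gcd(|Δx|,|Δy|) over the edges gives the boundary count: gcd(8,6) + gcd(6,7) + gcd(2,1) = 2+1+1 = 4.
Scaling by 2 multiplies the area by 2² = 4 (so the new area is 40) and multiplies the boundary lattice-point count by 2, giving 8.
By Pick's theorem, the interior count of the dilated polygon is 40 − 8/2 + 1 = 37.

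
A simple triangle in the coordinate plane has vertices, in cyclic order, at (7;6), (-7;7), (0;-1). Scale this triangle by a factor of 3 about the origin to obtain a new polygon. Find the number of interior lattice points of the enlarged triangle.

By the shoelace formula, twice the signed area is |[7·7 − (-7)·6] + [(-7)·(-1) − 0·7] + [0·6 − 7·(-1)]| = 105, so the area is 105/2.
The number of boundary lattice points is Σ gcd(|Δx|,|Δy|) = gcd(14,1) + gcd(7,8) + gcd(7,7) = 1+1+7 = 9.
Scaling by 3 multiplies the area by 3² = 9 (so the new area is 945/2) and multiplies the boundary lattice-point count by 3, giving 27.
By Pick's theorem, the interior count of the dilated polygon is 945/2 − 27/2 + 1 = 460.

460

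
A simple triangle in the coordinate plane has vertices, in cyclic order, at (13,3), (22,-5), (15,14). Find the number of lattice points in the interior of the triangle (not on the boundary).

57

By the shoelace formula, twice the signed area is |(13·(-5) − 22·3) + (22·14 − 15·(-5)) + (15·3 − 13·14)| = 115, so the area is 115/2.
The number of boundary lattice points is Σ gcd(|Δx|,|Δy|) = gcd(9,8) + gcd(7,19) + gcd(2,11) = 1+1+1 = 3.
Pick's theorem gives I = A − B/2 + 1 = 115/2 − 3/2 + 1 = 57.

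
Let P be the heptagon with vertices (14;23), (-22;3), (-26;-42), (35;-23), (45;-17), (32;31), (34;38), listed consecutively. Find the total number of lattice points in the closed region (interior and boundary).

3213

By the shoelace formula, twice the signed area is |(14·3 − (-22)·23) + ((-22)·(-42) − (-26)·3) + ((-26)·(-23) − 35·(-42)) + (35·(-17) − 45·(-23)) + (45·31 − 32·(-17)) + (32·38 − 34·31) + (34·23 − 14·38)| = 6409, so the area is 6409/2.
Along each edge there are gcd(|Δx|,|Δy|)+1 lattice points, so counting each shared vertex once the boundary has gcd(36,20) + gcd(4,45) + gcd(61,19) + gcd(10,6) + gcd(13,48) + gcd(2,7) + gcd(20,15) = 4+1+1+2+1+1+5 = 15.
Pick's theorem gives I = A − B/2 + 1 = 6409/2 − 15/2 + 1 = 3198, so the closed region contains I + B = 3198 + 15 = 3213 lattice points.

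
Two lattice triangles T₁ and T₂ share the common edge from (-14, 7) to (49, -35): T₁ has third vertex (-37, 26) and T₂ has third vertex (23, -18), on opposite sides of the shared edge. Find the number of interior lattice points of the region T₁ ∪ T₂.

125

The union is the simple quadrilateral with vertices (-14, 7), (-37, 26), (49, -35), (23, -18) in order.
By the shoelace formula, twice the signed area is |[(-14)·26 − (-37)·7] + [(-37)·(-35) − 49·26] + [49·(-18) − 23·(-35)] + [23·7 − (-14)·(-18)]| = 252, so the area is 126.
Along each edge there are gcd(|Δx|,|Δy|)+1 lattice points, so counting each shared vertex once the boundary has gcd(23,19) + gcd(86,61) + gcd(26,17) + gcd(37,25) = 1+1+1+1 = 4.
By Pick's theorem I = A − B/2 + 1 = 126 − 4/2 + 1 = 125.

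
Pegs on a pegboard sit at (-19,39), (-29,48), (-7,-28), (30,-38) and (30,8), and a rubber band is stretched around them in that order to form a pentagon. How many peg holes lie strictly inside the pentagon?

By the shoelace formula, twice the signed area is |((-19)·48 − (-29)·39) + ((-29)·(-28) − (-7)·48) + ((-7)·(-38) − 30·(-28)) + (30·8 − 30·(-38)) + (30·39 − (-19)·8)| = 5175, so the area is 2587.5.
The number of boundary lattice points is Σ gcd(|Δx|,|Δy|) = gcd(10,9) + gcd(22,76) + gcd(37,10) + gcd(0,46) + gcd(49,31) = 1+2+1+46+1 = 51.
By Pick's theorem A = I + B/2 − 1, so I = 2587.5 − 51/2 + 1 = 2563.

2563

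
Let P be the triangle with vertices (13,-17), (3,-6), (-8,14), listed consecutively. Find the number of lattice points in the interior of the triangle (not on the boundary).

Using the shoelace formula, 2A = |[13·(-6) − 3·(-17)] + [3·14 − (-8)·(-6)] + [(-8)·(-17) − 13·14]| = 79, so the area is 39.5.
Along each edge there are gcd(|Δx|,|Δy|)+1 lattice points, so counting each shared vertex once the boundary has gcd(10,11) + gcd(11,20) + gcd(21,31) = 1+1+1 = 3.
Pick's theorem gives I = A − B/2 + 1 = 39.5 − 3/2 + 1 = 39.

39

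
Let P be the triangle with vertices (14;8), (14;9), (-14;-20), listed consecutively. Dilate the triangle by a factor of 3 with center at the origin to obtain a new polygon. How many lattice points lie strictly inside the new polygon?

82

The shoelace formula gives twice the area as |(14·9 − 14·8) + (14·(-20) − (-14)·9) + ((-14)·8 − 14·(-20))| = 28, so the area is 14.
Summing gcd(|Δx|,|Δy|) over the edges gives the boundary count: gcd(0,1) + gcd(28,29) + gcd(28,28) = 1+1+28 = 30.
Scaling by 3 multiplies the area by 3² = 9 (so the new area is 126) and multiplies the boundary lattice-point count by 3, giving 90.
By Pick's theorem, the interior count of the dilated polygon is 126 − 90/2 + 1 = 82.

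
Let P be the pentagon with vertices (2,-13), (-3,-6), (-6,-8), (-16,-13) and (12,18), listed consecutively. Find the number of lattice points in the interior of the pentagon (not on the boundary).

The shoelace formula gives twice the area as |(2·(-6) − (-3)·(-13)) + ((-3)·(-8) − (-6)·(-6)) + ((-6)·(-13) − (-16)·(-8)) + ((-16)·18 − 12·(-13)) + (12·(-13) − 2·18)| = 437, so the area is 437/2.
Along each edge there are gcd(|Δx|,|Δy|)+1 lattice points, so counting each shared vertex once the boundary has gcd(5,7) + gcd(3,2) + gcd(10,5) + gcd(28,31) + gcd(10,31) = 1+1+5+1+1 = 9.
Pick's theorem gives I = A − B/2 + 1 = 437/2 − 9/2 + 1 = 215.

215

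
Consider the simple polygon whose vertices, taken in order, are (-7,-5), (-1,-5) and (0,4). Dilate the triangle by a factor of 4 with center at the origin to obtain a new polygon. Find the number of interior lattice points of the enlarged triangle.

By the shoelace formula, twice the signed area is |((-7)·(-5) − (-1)·(-5)) + ((-1)·4 − 0·(-5)) + (0·(-5) − (-7)·4)| = 54, so the area is 27.
Summing gcd(|Δx|,|Δy|) over the edges gives the boundary count: gcd(6,0) + gcd(1,9) + gcd(7,9) = 6+1+1 = 8.
Scaling by 4 multiplies the area by 4² = 16 (so the new area is 432) and multiplies the boundary lattice-point count by 4, giving 32.
By Pick's theorem, the interior count of the dilated polygon is 432 − 32/2 + 1 = 417.

417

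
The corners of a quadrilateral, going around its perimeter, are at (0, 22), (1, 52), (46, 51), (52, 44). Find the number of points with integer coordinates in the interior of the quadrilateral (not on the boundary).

922

By the shoelace formula, twice the signed area is |(0·52 − 1·22) + (1·51 − 46·52) + (46·44 − 52·51) + (52·22 − 0·44)| = 1847, so the area is 1847/2.
Summing gcd(|Δx|,|Δy|) over the edges gives the boundary count: gcd(1,30) + gcd(45,1) + gcd(6,7) + gcd(52,22) = 1+1+1+2 = 5.
By Pick's theorem A = I + B/2 − 1, so I = 1847/2 − 5/2 + 1 = 922.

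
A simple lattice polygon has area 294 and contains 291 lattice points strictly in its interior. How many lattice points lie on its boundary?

8

Pick's theorem gives A = I + B/2 − 1, so B = 2(A − I + 1) = 2(294 − 291 + 1) = 8.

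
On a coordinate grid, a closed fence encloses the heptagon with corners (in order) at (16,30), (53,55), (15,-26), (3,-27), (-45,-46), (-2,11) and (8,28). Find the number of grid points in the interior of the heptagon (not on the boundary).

The shoelace formula gives twice the area as |[16·55 − 53·30] + [53·(-26) − 15·55] + [15·(-27) − 3·(-26)] + [3·(-46) − (-45)·(-27)] + [(-45)·11 − (-2)·(-46)] + [(-2)·28 − 8·11] + [8·30 − 16·28]| = 5532, so the area is 2766.
Along each edge there are gcd(|Δx|,|Δy|)+1 lattice points, so counting each shared vertex once the boundary has gcd(37,25) + gcd(38,81) + gcd(12,1) + gcd(48,19) + gcd(43,57) + gcd(10,17) + gcd(8,2) = 1+1+1+1+1+1+2 = 8.
By Pick's theorem A = I + B/2 − 1, so I = 2766 − 8/2 + 1 = 2763.

2763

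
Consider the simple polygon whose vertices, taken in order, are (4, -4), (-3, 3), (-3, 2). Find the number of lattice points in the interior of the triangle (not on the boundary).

By the shoelace formula, twice the signed area is |[4·3 − (-3)·(-4)] + [(-3)·2 − (-3)·3] + [(-3)·(-4) − 4·2]| = 7, so the area is 3.5.
Along each edge there are gcd(|Δx|,|Δy|)+1 lattice points, so counting each shared vertex once the boundary has gcd(7,7) + gcd(0,1) + gcd(7,6) = 7+1+1 = 9.
Pick's theorem gives I = A − B/2 + 1 = 3.5 − 9/2 + 1 = 0.

0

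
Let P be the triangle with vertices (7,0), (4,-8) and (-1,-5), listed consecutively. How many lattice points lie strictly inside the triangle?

By the shoelace formula, twice the signed area is |(7·(-8) − 4·0) + (4·(-5) − (-1)·(-8)) + ((-1)·0 − 7·(-5))| = 49, so the area is 49/2.
Along each edge there are gcd(|Δx|,|Δy|)+1 lattice points, so counting each shared vertex once the boundary has gcd(3,8) + gcd(5,3) + gcd(8,5) = 1+1+1 = 3.
Pick's theorem gives I = A − B/2 + 1 = 49/2 − 3/2 + 1 = 24.

24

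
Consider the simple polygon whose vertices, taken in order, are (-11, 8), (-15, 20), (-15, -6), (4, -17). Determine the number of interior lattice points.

190

By the shoelace formula, twice the signed area is |((-11)·20 − (-15)·8) + ((-15)·(-6) − (-15)·20) + ((-15)·(-17) − 4·(-6)) + (4·8 − (-11)·(-17))| = 414, so the area is 207.
Summing gcd(|Δx|,|Δy|) over the edges gives the boundary count: gcd(4,12) + gcd(0,26) + gcd(19,11) + gcd(15,25) = 4+26+1+5 = 36.
Pick's theorem gives I = A − B/2 + 1 = 207 − 36/2 + 1 = 190.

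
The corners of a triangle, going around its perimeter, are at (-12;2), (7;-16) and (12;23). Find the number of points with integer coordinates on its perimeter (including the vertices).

5

The number of boundary lattice points is Σ gcd(|Δx|,|Δy|) = gcd(19,18) + gcd(5,39) + gcd(24,21) = 1+1+3 = 5.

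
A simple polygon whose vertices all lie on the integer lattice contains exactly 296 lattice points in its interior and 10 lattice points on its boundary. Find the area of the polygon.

By Pick's theorem, A = I + B/2 − 1 = 296 + 10/2 − 1 = 300.

300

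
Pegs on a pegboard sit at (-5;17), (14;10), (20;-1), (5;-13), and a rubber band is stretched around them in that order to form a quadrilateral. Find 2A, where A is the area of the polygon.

737

Using the shoelace formula, 2A = |((-5)·10 − 14·17) + (14·(-1) − 20·10) + (20·(-13) − 5·(-1)) + (5·17 − (-5)·(-13))| = 737, so the area is 368.5.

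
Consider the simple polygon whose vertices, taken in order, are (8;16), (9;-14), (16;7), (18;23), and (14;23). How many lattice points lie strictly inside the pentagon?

Using the shoelace formula, 2A = |(8·(-14) − 9·16) + (9·7 − 16·(-14)) + (16·23 − 18·7) + (18·23 − 14·23) + (14·16 − 8·23)| = 405, so the area is 202.5.
Along each edge there are gcd(|Δx|,|Δy|)+1 lattice points, so counting each shared vertex once the boundary has gcd(1,30) + gcd(7,21) + gcd(2,16) + gcd(4,0) + gcd(6,7) = 1+7+2+4+1 = 15.
Pick's theorem gives I = A − B/2 + 1 = 202.5 − 15/2 + 1 = 196.

196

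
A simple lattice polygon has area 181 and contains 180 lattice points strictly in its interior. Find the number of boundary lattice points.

Pick's theorem gives A = I + B/2 − 1, so B = 2(A − I + 1) = 2(181 − 180 + 1) = 4.

4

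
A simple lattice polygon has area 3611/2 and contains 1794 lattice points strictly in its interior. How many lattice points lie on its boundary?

Pick's theorem gives A = I + B/2 − 1, so B = 2(A − I + 1) = 2(3611/2 − 1794 + 1) = 25.

25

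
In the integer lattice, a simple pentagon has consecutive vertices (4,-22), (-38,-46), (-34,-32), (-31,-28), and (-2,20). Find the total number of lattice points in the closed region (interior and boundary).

1069

The shoelace formula gives twice the area as |(4·(-46) − (-38)·(-22)) + ((-38)·(-32) − (-34)·(-46)) + ((-34)·(-28) − (-31)·(-32)) + ((-31)·20 − (-2)·(-28)) + ((-2)·(-22) − 4·20)| = 2120, so the area is 1060.
The number of boundary lattice points is Σ gcd(|Δx|,|Δy|) = gcd(42,24) + gcd(4,14) + gcd(3,4) + gcd(29,48) + gcd(6,42) = 6+2+1+1+6 = 16.
Pick's theorem gives I = A − B/2 + 1 = 1060 − 16/2 + 1 = 1053, so the closed region contains I + B = 1053 + 16 = 1069 lattice points.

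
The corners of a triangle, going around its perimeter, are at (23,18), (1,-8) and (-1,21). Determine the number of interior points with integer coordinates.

343

The shoelace formula gives twice the area as |(23·(-8) − 1·18) + (1·21 − (-1)·(-8)) + ((-1)·18 − 23·21)| = 690, so the area is 345.
The number of boundary lattice points is Σ gcd(|Δx|,|Δy|) = gcd(22,26) + gcd(2,29) + gcd(24,3) = 2+1+3 = 6.
Pick's theorem gives I = A − B/2 + 1 = 345 − 6/2 + 1 = 343.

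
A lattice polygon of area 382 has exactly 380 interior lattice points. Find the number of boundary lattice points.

6

Pick's theorem gives A = I + B/2 − 1, so B = 2(A − I + 1) = 2(382 − 380 + 1) = 6.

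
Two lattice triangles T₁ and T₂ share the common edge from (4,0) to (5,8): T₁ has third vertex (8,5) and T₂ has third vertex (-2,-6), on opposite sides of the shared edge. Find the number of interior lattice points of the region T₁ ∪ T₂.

The union is the simple quadrilateral with vertices (4,0), (8,5), (5,8), (-2,-6) in order.
By the shoelace formula, twice the signed area is |[4·5 − 8·0] + [8·8 − 5·5] + [5·(-6) − (-2)·8] + [(-2)·0 − 4·(-6)]| = 69, so the area is 34.5.
Summing gcd(|Δx|,|Δy|) over the edges gives the boundary count: gcd(4,5) + gcd(3,3) + gcd(7,14) + gcd(6,6) = 1+3+7+6 = 17.
By Pick's theorem I = A − B/2 + 1 = 34.5 − 17/2 + 1 = 27.

27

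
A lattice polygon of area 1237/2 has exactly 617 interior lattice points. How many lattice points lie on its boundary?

5

Pick's theorem gives A = I + B/2 − 1, so B = 2(A − I + 1) = 2(1237/2 − 617 + 1) = 5.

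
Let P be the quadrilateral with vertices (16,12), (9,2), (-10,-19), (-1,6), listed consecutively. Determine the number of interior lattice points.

206

The shoelace formula gives twice the area as |(16·2 − 9·12) + (9·(-19) − (-10)·2) + ((-10)·6 − (-1)·(-19)) + ((-1)·12 − 16·6)| = 414, so the area is 207.
Along each edge there are gcd(|Δx|,|Δy|)+1 lattice points, so counting each shared vertex once the boundary has gcd(7,10) + gcd(19,21) + gcd(9,25) + gcd(17,6) = 1+1+1+1 = 4.
Pick's theorem gives I = A − B/2 + 1 = 207 − 4/2 + 1 = 206.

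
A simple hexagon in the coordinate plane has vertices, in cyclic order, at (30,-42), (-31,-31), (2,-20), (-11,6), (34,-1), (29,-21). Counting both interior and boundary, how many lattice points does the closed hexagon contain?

Using the shoelace formula, 2A = |[30·(-31) − (-31)·(-42)] + [(-31)·(-20) − 2·(-31)] + [2·6 − (-11)·(-20)] + [(-11)·(-1) − 34·6] + [34·(-21) − 29·(-1)] + [29·(-42) − 30·(-21)]| = 3224, so the area is 1612.
Along each edge there are gcd(|Δx|,|Δy|)+1 lattice points, so counting each shared vertex once the boundary has gcd(61,11) + gcd(33,11) + gcd(13,26) + gcd(45,7) + gcd(5,20) + gcd(1,21) = 1+11+13+1+5+1 = 32.
Pick's theorem gives I = A − B/2 + 1 = 1612 − 32/2 + 1 = 1597, so the closed region contains I + B = 1597 + 32 = 1629 lattice points.

1629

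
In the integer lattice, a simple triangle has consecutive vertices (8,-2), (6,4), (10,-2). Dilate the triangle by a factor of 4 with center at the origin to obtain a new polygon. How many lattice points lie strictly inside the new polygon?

By the shoelace formula, twice the signed area is |[8·4 − 6·(-2)] + [6·(-2) − 10·4] + [10·(-2) − 8·(-2)]| = 12, so the area is 6.
Summing gcd(|Δx|,|Δy|) over the edges gives the boundary count: gcd(2,6) + gcd(4,6) + gcd(2,0) = 2+2+2 = 6.
Scaling by 4 multiplies the area by 4² = 16 (so the new area is 96) and multiplies the boundary lattice-point count by 4, giving 24.
By Pick's theorem, the interior count of the dilated polygon is 96 − 24/2 + 1 = 85.

85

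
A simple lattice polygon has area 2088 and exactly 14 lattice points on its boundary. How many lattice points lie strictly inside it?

2082

From Pick's theorem, I = A − B/2 + 1 = 2088 − 14/2 + 1 = 2082.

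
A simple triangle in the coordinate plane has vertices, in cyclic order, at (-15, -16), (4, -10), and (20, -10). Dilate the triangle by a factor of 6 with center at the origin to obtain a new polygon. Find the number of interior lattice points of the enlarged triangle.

Using the shoelace formula, 2A = |[(-15)·(-10) − 4·(-16)] + [4·(-10) − 20·(-10)] + [20·(-16) − (-15)·(-10)]| = 96, so the area is 48.
Along each edge there are gcd(|Δx|,|Δy|)+1 lattice points, so counting each shared vertex once the boundary has gcd(19,6) + gcd(16,0) + gcd(35,6) = 1+16+1 = 18.
Scaling by 6 multiplies the area by 6² = 36 (so the new area is 1728) and multiplies the boundary lattice-point count by 6, giving 108.
By Pick's theorem, the interior count of the dilated polygon is 1728 − 108/2 + 1 = 1675.

1675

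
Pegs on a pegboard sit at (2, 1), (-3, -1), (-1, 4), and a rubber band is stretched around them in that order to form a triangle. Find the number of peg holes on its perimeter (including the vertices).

5

Summing gcd(|Δx|,|Δy|) over the edges gives the boundary count: gcd(5,2) + gcd(2,5) + gcd(3,3) = 1+1+3 = 5.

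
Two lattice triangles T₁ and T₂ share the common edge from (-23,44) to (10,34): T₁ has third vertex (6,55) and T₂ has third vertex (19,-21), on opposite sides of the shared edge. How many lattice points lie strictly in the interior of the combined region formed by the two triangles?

1188

The union is the simple quadrilateral with vertices (-23,44), (6,55), (10,34), (19,-21) in order.
Using the shoelace formula, 2A = |[(-23)·55 − 6·44] + [6·34 − 10·55] + [10·(-21) − 19·34] + [19·44 − (-23)·(-21)]| = 2378, so the area is 1189.
The number of boundary lattice points is Σ gcd(|Δx|,|Δy|) = gcd(29,11) + gcd(4,21) + gcd(9,55) + gcd(42,65) = 1+1+1+1 = 4.
By Pick's theorem I = A − B/2 + 1 = 1189 − 4/2 + 1 = 1188.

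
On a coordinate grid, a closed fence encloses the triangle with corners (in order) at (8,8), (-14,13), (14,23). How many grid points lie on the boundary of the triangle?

6

The number of boundary lattice points is Σ gcd(|Δx|,|Δy|) = gcd(22,5) + gcd(28,10) + gcd(6,15) = 1+2+3 = 6.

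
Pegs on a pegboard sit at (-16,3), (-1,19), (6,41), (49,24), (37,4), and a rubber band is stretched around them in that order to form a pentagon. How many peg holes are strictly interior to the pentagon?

1416

The shoelace formula gives twice the area as |[(-16)·19 − (-1)·3] + [(-1)·41 − 6·19] + [6·24 − 49·41] + [49·4 − 37·24] + [37·3 − (-16)·4]| = 2838, so the area is 1419.
Summing gcd(|Δx|,|Δy|) over the edges gives the boundary count: gcd(15,16) + gcd(7,22) + gcd(43,17) + gcd(12,20) + gcd(53,1) = 1+1+1+4+1 = 8.
Pick's theorem gives I = A − B/2 + 1 = 1419 − 8/2 + 1 = 1416.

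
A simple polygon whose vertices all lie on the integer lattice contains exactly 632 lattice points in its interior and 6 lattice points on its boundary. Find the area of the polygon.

By Pick's theorem, A = I + B/2 − 1 = 632 + 6/2 − 1 = 634.

634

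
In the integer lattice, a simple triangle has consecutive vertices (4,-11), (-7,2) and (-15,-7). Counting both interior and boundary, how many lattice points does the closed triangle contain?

104

Using the shoelace formula, 2A = |[4·2 − (-7)·(-11)] + [(-7)·(-7) − (-15)·2] + [(-15)·(-11) − 4·(-7)]| = 203, so the area is 203/2.
The number of boundary lattice points is Σ gcd(|Δx|,|Δy|) = gcd(11,13) + gcd(8,9) + gcd(19,4) = 1+1+1 = 3.
Pick's theorem gives I = A − B/2 + 1 = 203/2 − 3/2 + 1 = 101, so the closed region contains I + B = 101 + 3 = 104 lattice points.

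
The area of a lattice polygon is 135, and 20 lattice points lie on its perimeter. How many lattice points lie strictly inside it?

Pick's theorem A = I + B/2 − 1 rearranges to I = A − B/2 + 1 = 135 − 20/2 + 1 = 126.

126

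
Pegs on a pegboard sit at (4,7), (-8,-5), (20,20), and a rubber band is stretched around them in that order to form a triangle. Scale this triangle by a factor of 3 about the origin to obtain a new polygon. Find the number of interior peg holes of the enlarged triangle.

Using the shoelace formula, 2A = |(4·(-5) − (-8)·7) + ((-8)·20 − 20·(-5)) + (20·7 − 4·20)| = 36, so the area is 18.
Along each edge there are gcd(|Δx|,|Δy|)+1 lattice points, so counting each shared vertex once the boundary has gcd(12,12) + gcd(28,25) + gcd(16,13) = 12+1+1 = 14.
Scaling by 3 multiplies the area by 3² = 9 (so the new area is 162) and multiplies the boundary lattice-point count by 3, giving 42.
By Pick's theorem, the interior count of the dilated polygon is 162 − 42/2 + 1 = 142.

142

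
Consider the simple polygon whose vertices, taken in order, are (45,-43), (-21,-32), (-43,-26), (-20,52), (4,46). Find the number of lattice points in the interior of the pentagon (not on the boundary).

By the shoelace formula, twice the signed area is |[45·(-32) − (-21)·(-43)] + [(-21)·(-26) − (-43)·(-32)] + [(-43)·52 − (-20)·(-26)] + [(-20)·46 − 4·52] + [4·(-43) − 45·46]| = 9299, so the area is 9299/2.
The number of boundary lattice points is Σ gcd(|Δx|,|Δy|) = gcd(66,11) + gcd(22,6) + gcd(23,78) + gcd(24,6) + gcd(41,89) = 11+2+1+6+1 = 21.
Pick's theorem gives I = A − B/2 + 1 = 9299/2 − 21/2 + 1 = 4640.

4640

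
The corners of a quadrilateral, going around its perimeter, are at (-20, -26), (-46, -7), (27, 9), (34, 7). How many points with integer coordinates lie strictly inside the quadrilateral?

1069

The shoelace formula gives twice the area as |((-20)·(-7) − (-46)·(-26)) + ((-46)·9 − 27·(-7)) + (27·7 − 34·9) + (34·(-26) − (-20)·7)| = 2142, so the area is 1071.
The number of boundary lattice points is Σ gcd(|Δx|,|Δy|) = gcd(26,19) + gcd(73,16) + gcd(7,2) + gcd(54,33) = 1+1+1+3 = 6.
By Pick's theorem A = I + B/2 − 1, so I = 1071 − 6/2 + 1 = 1069.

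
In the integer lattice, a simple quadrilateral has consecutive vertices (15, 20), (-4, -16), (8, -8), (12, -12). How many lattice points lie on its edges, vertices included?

Summing gcd(|Δx|,|Δy|) over the edges gives the boundary count: gcd(19,36) + gcd(12,8) + gcd(4,4) + gcd(3,32) = 1+4+4+1 = 10.

10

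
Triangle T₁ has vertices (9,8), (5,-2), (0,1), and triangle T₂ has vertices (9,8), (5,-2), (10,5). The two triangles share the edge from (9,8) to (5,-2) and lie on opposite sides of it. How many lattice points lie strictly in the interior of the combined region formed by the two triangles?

The union is the simple quadrilateral with vertices (9,8), (0,1), (5,-2), (10,5) in order.
The shoelace formula gives twice the area as |(9·1 − 0·8) + (0·(-2) − 5·1) + (5·5 − 10·(-2)) + (10·8 − 9·5)| = 84, so the area is 42.
The number of boundary lattice points is Σ gcd(|Δx|,|Δy|) = gcd(9,7) + gcd(5,3) + gcd(5,7) + gcd(1,3) = 1+1+1+1 = 4.
By Pick's theorem I = A − B/2 + 1 = 42 − 4/2 + 1 = 41.

41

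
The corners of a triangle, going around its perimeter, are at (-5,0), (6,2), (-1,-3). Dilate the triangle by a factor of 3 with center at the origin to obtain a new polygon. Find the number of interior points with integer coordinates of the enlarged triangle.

181

Using the shoelace formula, 2A = |((-5)·2 − 6·0) + (6·(-3) − (-1)·2) + ((-1)·0 − (-5)·(-3))| = 41, so the area is 20.5.
Summing gcd(|Δx|,|Δy|) over the edges gives the boundary count: gcd(11,2) + gcd(7,5) + gcd(4,3) = 1+1+1 = 3.
Scaling by 3 multiplies the area by 3² = 9 (so the new area is 369/2) and multiplies the boundary lattice-point count by 3, giving 9.
By Pick's theorem, the interior count of the dilated polygon is 369/2 − 9/2 + 1 = 181.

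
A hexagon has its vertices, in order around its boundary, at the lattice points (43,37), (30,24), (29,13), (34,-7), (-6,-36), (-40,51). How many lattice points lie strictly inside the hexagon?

3847

Using the shoelace formula, 2A = |(43·24 − 30·37) + (30·13 − 29·24) + (29·(-7) − 34·13) + (34·(-36) − (-6)·(-7)) + ((-6)·51 − (-40)·(-36)) + ((-40)·37 − 43·51)| = 7714, so the area is 3857.
Summing gcd(|Δx|,|Δy|) over the edges gives the boundary count: gcd(13,13) + gcd(1,11) + gcd(5,20) + gcd(40,29) + gcd(34,87) + gcd(83,14) = 13+1+5+1+1+1 = 22.
Pick's theorem gives I = A − B/2 + 1 = 3857 − 22/2 + 1 = 3847.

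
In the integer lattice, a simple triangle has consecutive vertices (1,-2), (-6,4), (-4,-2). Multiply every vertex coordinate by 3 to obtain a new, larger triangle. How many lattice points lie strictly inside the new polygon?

124

By the shoelace formula, twice the signed area is |(1·4 − (-6)·(-2)) + ((-6)·(-2) − (-4)·4) + ((-4)·(-2) − 1·(-2))| = 30, so the area is 15.
Along each edge there are gcd(|Δx|,|Δy|)+1 lattice points, so counting each shared vertex once the boundary has gcd(7,6) + gcd(2,6) + gcd(5,0) = 1+2+5 = 8.
Scaling by 3 multiplies the area by 3² = 9 (so the new area is 135) and multiplies the boundary lattice-point count by 3, giving 24.
By Pick's theorem, the interior count of the dilated polygon is 135 − 24/2 + 1 = 124.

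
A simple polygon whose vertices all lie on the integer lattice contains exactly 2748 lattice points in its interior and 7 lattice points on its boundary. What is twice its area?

5501

Pick's theorem states A = I + B/2 − 1, so A = 2748 + 7/2 − 1 = 5501/2.
Hence 2A = 5501.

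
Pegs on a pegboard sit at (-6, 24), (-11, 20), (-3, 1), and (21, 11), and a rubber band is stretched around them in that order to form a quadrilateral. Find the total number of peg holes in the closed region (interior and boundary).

358

The shoelace formula gives twice the area as |[(-6)·20 − (-11)·24] + [(-11)·1 − (-3)·20] + [(-3)·11 − 21·1] + [21·24 − (-6)·11]| = 709, so the area is 709/2.
Summing gcd(|Δx|,|Δy|) over the edges gives the boundary count: gcd(5,4) + gcd(8,19) + gcd(24,10) + gcd(27,13) = 1+1+2+1 = 5.
Pick's theorem gives I = A − B/2 + 1 = 709/2 − 5/2 + 1 = 353, so the closed region contains I + B = 353 + 5 = 358 lattice points.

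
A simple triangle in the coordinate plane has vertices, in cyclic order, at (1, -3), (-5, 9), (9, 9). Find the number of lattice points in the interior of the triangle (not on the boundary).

By the shoelace formula, twice the signed area is |[1·9 − (-5)·(-3)] + [(-5)·9 − 9·9] + [9·(-3) − 1·9]| = 168, so the area is 84.
The number of boundary lattice points is Σ gcd(|Δx|,|Δy|) = gcd(6,12) + gcd(14,0) + gcd(8,12) = 6+14+4 = 24.
Pick's theorem gives I = A − B/2 + 1 = 84 − 24/2 + 1 = 73.

73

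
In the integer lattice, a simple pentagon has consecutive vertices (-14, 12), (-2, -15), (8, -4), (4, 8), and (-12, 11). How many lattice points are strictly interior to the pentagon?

292

Using the shoelace formula, 2A = |[(-14)·(-15) − (-2)·12] + [(-2)·(-4) − 8·(-15)] + [8·8 − 4·(-4)] + [4·11 − (-12)·8] + [(-12)·12 − (-14)·11]| = 592, so the area is 296.
The number of boundary lattice points is Σ gcd(|Δx|,|Δy|) = gcd(12,27) + gcd(10,11) + gcd(4,12) + gcd(16,3) + gcd(2,1) = 3+1+4+1+1 = 10.
By Pick's theorem A = I + B/2 − 1, so I = 296 − 10/2 + 1 = 292.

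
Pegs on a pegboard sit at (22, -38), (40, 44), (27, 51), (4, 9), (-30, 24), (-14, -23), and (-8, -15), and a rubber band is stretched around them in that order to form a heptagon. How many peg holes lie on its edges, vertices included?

9

Summing gcd(|Δx|,|Δy|) over the edges gives the boundary count: gcd(18,82) + gcd(13,7) + gcd(23,42) + gcd(34,15) + gcd(16,47) + gcd(6,8) + gcd(30,23) = 2+1+1+1+1+2+1 = 9.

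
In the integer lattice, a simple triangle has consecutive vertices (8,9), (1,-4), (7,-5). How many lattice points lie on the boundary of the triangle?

3

The number of boundary lattice points is Σ gcd(|Δx|,|Δy|) = gcd(7,13) + gcd(6,1) + gcd(1,14) = 1+1+1 = 3.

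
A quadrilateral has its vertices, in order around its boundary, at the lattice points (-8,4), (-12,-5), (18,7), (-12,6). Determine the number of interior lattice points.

139

The shoelace formula gives twice the area as |((-8)·(-5) − (-12)·4) + ((-12)·7 − 18·(-5)) + (18·6 − (-12)·7) + ((-12)·4 − (-8)·6)| = 286, so the area is 143.
Along each edge there are gcd(|Δx|,|Δy|)+1 lattice points, so counting each shared vertex once the boundary has gcd(4,9) + gcd(30,12) + gcd(30,1) + gcd(4,2) = 1+6+1+2 = 10.
Pick's theorem gives I = A − B/2 + 1 = 143 − 10/2 + 1 = 139.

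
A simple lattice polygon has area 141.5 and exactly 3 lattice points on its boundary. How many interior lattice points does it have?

From Pick's theorem, I = A − B/2 + 1 = 141.5 − 3/2 + 1 = 141.

141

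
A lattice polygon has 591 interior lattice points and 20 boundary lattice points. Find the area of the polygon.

By Pick's theorem, A = I + B/2 − 1 = 591 + 20/2 − 1 = 600.

600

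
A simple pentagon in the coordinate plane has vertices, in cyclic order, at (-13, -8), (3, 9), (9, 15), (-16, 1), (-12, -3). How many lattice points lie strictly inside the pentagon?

113

Using the shoelace formula, 2A = |((-13)·9 − 3·(-8)) + (3·15 − 9·9) + (9·1 − (-16)·15) + ((-16)·(-3) − (-12)·1) + ((-12)·(-8) − (-13)·(-3))| = 237, so the area is 237/2.
Summing gcd(|Δx|,|Δy|) over the edges gives the boundary count: gcd(16,17) + gcd(6,6) + gcd(25,14) + gcd(4,4) + gcd(1,5) = 1+6+1+4+1 = 13.
Pick's theorem gives I = A − B/2 + 1 = 237/2 − 13/2 + 1 = 113.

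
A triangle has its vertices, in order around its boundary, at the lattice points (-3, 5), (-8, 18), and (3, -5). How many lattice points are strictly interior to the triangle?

By the shoelace formula, twice the signed area is |((-3)·18 − (-8)·5) + ((-8)·(-5) − 3·18) + (3·5 − (-3)·(-5))| = 28, so the area is 14.
Summing gcd(|Δx|,|Δy|) over the edges gives the boundary count: gcd(5,13) + gcd(11,23) + gcd(6,10) = 1+1+2 = 4.
By Pick's theorem A = I + B/2 − 1, so I = 14 − 4/2 + 1 = 13.

13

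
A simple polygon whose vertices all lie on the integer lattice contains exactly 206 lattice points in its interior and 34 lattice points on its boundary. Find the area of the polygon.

By Pick's theorem, A = I + B/2 − 1 = 206 + 34/2 − 1 = 222.

222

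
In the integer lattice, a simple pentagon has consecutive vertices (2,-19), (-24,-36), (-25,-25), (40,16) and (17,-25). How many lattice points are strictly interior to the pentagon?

By the shoelace formula, twice the signed area is |[2·(-36) − (-24)·(-19)] + [(-24)·(-25) − (-25)·(-36)] + [(-25)·16 − 40·(-25)] + [40·(-25) − 17·16] + [17·(-19) − 2·(-25)]| = 1773, so the area is 886.5.
Along each edge there are gcd(|Δx|,|Δy|)+1 lattice points, so counting each shared vertex once the boundary has gcd(26,17) + gcd(1,11) + gcd(65,41) + gcd(23,41) + gcd(15,6) = 1+1+1+1+3 = 7.
Pick's theorem gives I = A − B/2 + 1 = 886.5 − 7/2 + 1 = 884.

884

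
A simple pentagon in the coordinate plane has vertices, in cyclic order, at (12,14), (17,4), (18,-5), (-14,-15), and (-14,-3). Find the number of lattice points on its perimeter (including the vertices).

Along each edge there are gcd(|Δx|,|Δy|)+1 lattice points, so counting each shared vertex once the boundary has gcd(5,10) + gcd(1,9) + gcd(32,10) + gcd(0,12) + gcd(26,17) = 5+1+2+12+1 = 21.

21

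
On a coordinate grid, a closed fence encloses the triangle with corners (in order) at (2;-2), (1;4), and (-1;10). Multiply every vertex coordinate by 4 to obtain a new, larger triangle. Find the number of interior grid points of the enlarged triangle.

37

The shoelace formula gives twice the area as |[2·4 − 1·(-2)] + [1·10 − (-1)·4] + [(-1)·(-2) − 2·10]| = 6, so the area is 3.
Summing gcd(|Δx|,|Δy|) over the edges gives the boundary count: gcd(1,6) + gcd(2,6) + gcd(3,12) = 1+2+3 = 6.
Scaling by 4 multiplies the area by 4² = 16 (so the new area is 48) and multiplies the boundary lattice-point count by 4, giving 24.
By Pick's theorem, the interior count of the dilated polygon is 48 − 24/2 + 1 = 37.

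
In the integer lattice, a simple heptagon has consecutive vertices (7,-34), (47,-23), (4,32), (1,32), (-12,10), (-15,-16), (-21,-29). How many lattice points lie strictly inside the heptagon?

By the shoelace formula, twice the signed area is |[7·(-23) − 47·(-34)] + [47·32 − 4·(-23)] + [4·32 − 1·32] + [1·10 − (-12)·32] + [(-12)·(-16) − (-15)·10] + [(-15)·(-29) − (-21)·(-16)] + [(-21)·(-34) − 7·(-29)]| = 4881, so the area is 2440.5.
Along each edge there are gcd(|Δx|,|Δy|)+1 lattice points, so counting each shared vertex once the boundary has gcd(40,11) + gcd(43,55) + gcd(3,0) + gcd(13,22) + gcd(3,26) + gcd(6,13) + gcd(28,5) = 1+1+3+1+1+1+1 = 9.
By Pick's theorem A = I + B/2 − 1, so I = 2440.5 − 9/2 + 1 = 2437.

2437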